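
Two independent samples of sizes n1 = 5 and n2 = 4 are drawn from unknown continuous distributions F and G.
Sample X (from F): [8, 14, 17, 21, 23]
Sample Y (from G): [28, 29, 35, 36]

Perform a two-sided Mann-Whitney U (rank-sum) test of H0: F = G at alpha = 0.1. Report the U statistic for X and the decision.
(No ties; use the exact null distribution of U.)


Step 1: Combine and sort all 9 observations; assign midranks.
sorted (value, group): (8,X), (14,X), (17,X), (21,X), (23,X), (28,Y), (29,Y), (35,Y), (36,Y)
ranks: 8->1, 14->2, 17->3, 21->4, 23->5, 28->6, 29->7, 35->8, 36->9
Step 2: Rank sum for X: R1 = 1 + 2 + 3 + 4 + 5 = 15.
Step 3: U_X = R1 - n1(n1+1)/2 = 15 - 5*6/2 = 15 - 15 = 0.
       U_Y = n1*n2 - U_X = 20 - 0 = 20.
Step 4: No ties, so the exact null distribution of U (based on enumerating the C(9,5) = 126 equally likely rank assignments) gives the two-sided p-value.
Step 5: p-value = 0.015873; compare to alpha = 0.1. reject H0.

U_X = 0, p = 0.015873, reject H0 at alpha = 0.1.


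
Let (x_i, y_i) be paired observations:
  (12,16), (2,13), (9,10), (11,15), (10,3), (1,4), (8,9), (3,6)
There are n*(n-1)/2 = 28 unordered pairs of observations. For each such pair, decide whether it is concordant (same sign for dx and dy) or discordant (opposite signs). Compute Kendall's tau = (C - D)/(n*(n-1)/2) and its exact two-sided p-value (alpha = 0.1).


Step 1: Enumerate the 28 unordered pairs (i,j) with i<j and classify each by sign(x_j-x_i) * sign(y_j-y_i).
  (1,2):dx=-10,dy=-3->C; (1,3):dx=-3,dy=-6->C; (1,4):dx=-1,dy=-1->C; (1,5):dx=-2,dy=-13->C
  (1,6):dx=-11,dy=-12->C; (1,7):dx=-4,dy=-7->C; (1,8):dx=-9,dy=-10->C; (2,3):dx=+7,dy=-3->D
  (2,4):dx=+9,dy=+2->C; (2,5):dx=+8,dy=-10->D; (2,6):dx=-1,dy=-9->C; (2,7):dx=+6,dy=-4->D
  (2,8):dx=+1,dy=-7->D; (3,4):dx=+2,dy=+5->C; (3,5):dx=+1,dy=-7->D; (3,6):dx=-8,dy=-6->C
  (3,7):dx=-1,dy=-1->C; (3,8):dx=-6,dy=-4->C; (4,5):dx=-1,dy=-12->C; (4,6):dx=-10,dy=-11->C
  (4,7):dx=-3,dy=-6->C; (4,8):dx=-8,dy=-9->C; (5,6):dx=-9,dy=+1->D; (5,7):dx=-2,dy=+6->D
  (5,8):dx=-7,dy=+3->D; (6,7):dx=+7,dy=+5->C; (6,8):dx=+2,dy=+2->C; (7,8):dx=-5,dy=-3->C
Step 2: C = 20, D = 8, total pairs = 28.
Step 3: tau = (C - D)/(n(n-1)/2) = (20 - 8)/28 = 0.428571.
Step 4: Exact two-sided p-value (enumerate n! = 40320 permutations of y under H0): p = 0.178869.
Step 5: alpha = 0.1. fail to reject H0.

tau_b = 0.4286 (C=20, D=8), p = 0.178869, fail to reject H0.


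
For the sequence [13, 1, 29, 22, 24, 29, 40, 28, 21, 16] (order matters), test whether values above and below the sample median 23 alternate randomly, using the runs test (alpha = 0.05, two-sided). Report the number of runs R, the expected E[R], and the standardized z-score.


Step 1: Compute median = 23; label A = above, B = below.
Labels in order: BBABAAAABB  (n_A = 5, n_B = 5)
Step 2: Count runs R = 5.
Step 3: Under H0 (random ordering), E[R] = 2*n_A*n_B/(n_A+n_B) + 1 = 2*5*5/10 + 1 = 6.0000.
        Var[R] = 2*n_A*n_B*(2*n_A*n_B - n_A - n_B) / ((n_A+n_B)^2 * (n_A+n_B-1)) = 2000/900 = 2.2222.
        SD[R] = 1.4907.
Step 4: Continuity-corrected z = (R + 0.5 - E[R]) / SD[R] = (5 + 0.5 - 6.0000) / 1.4907 = -0.3354.
Step 5: Two-sided p-value via normal approximation = 2*(1 - Phi(|z|)) = 0.737316.
Step 6: alpha = 0.05. fail to reject H0.

R = 5, z = -0.3354, p = 0.737316, fail to reject H0.


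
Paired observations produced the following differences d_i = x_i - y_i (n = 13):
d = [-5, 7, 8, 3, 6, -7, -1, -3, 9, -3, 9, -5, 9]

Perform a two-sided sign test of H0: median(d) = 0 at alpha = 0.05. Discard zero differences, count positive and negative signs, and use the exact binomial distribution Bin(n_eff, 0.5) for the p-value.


Step 1: Discard zero differences. Original n = 13; n_eff = number of nonzero differences = 13.
Nonzero differences (with sign): -5, +7, +8, +3, +6, -7, -1, -3, +9, -3, +9, -5, +9
Step 2: Count signs: positive = 7, negative = 6.
Step 3: Under H0: P(positive) = 0.5, so the number of positives S ~ Bin(13, 0.5).
Step 4: Two-sided exact p-value = sum of Bin(13,0.5) probabilities at or below the observed probability = 1.000000.
Step 5: alpha = 0.05. fail to reject H0.

n_eff = 13, pos = 7, neg = 6, p = 1.000000, fail to reject H0.


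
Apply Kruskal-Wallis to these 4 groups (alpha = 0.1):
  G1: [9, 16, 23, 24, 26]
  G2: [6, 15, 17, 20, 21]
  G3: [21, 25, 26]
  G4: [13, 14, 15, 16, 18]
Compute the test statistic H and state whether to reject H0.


Step 1: Combine all N = 18 observations and assign midranks.
sorted (value, group, rank): (6,G2,1), (9,G1,2), (13,G4,3), (14,G4,4), (15,G2,5.5), (15,G4,5.5), (16,G1,7.5), (16,G4,7.5), (17,G2,9), (18,G4,10), (20,G2,11), (21,G2,12.5), (21,G3,12.5), (23,G1,14), (24,G1,15), (25,G3,16), (26,G1,17.5), (26,G3,17.5)
Step 2: Sum ranks within each group.
R_1 = 56 (n_1 = 5)
R_2 = 39 (n_2 = 5)
R_3 = 46 (n_3 = 3)
R_4 = 30 (n_4 = 5)
Step 3: H = 12/(N(N+1)) * sum(R_i^2/n_i) - 3(N+1)
     = 12/(18*19) * (56^2/5 + 39^2/5 + 46^2/3 + 30^2/5) - 3*19
     = 0.035088 * 1816.73 - 57
     = 6.745029.
Step 4: Ties present; correction factor C = 1 - 24/(18^3 - 18) = 0.995872. Corrected H = 6.745029 / 0.995872 = 6.772988.
Step 5: Under H0, H ~ chi^2(3); p-value = 0.079496.
Step 6: alpha = 0.1. reject H0.

H = 6.7730, df = 3, p = 0.079496, reject H0.


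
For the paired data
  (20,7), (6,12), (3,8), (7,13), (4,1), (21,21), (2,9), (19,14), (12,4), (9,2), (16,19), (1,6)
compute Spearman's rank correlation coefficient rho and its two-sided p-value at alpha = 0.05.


Step 1: Rank x and y separately (midranks; no ties here).
rank(x): 20->11, 6->5, 3->3, 7->6, 4->4, 21->12, 2->2, 19->10, 12->8, 9->7, 16->9, 1->1
rank(y): 7->5, 12->8, 8->6, 13->9, 1->1, 21->12, 9->7, 14->10, 4->3, 2->2, 19->11, 6->4
Step 2: d_i = R_x(i) - R_y(i); compute d_i^2.
  (11-5)^2=36, (5-8)^2=9, (3-6)^2=9, (6-9)^2=9, (4-1)^2=9, (12-12)^2=0, (2-7)^2=25, (10-10)^2=0, (8-3)^2=25, (7-2)^2=25, (9-11)^2=4, (1-4)^2=9
sum(d^2) = 160.
Step 3: rho = 1 - 6*160 / (12*(12^2 - 1)) = 1 - 960/1716 = 0.440559.
Step 4: Under H0, t = rho * sqrt((n-2)/(1-rho^2)) = 1.5519 ~ t(10).
Step 5: Two-sided p-value from the t-distribution with 10 df = 0.151735.
Step 6: alpha = 0.05. fail to reject H0.

rho = 0.4406, p = 0.151735, fail to reject H0 at alpha = 0.05.


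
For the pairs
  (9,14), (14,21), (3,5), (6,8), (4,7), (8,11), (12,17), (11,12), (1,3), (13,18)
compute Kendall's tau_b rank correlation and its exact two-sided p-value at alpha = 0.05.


Step 1: Enumerate the 45 unordered pairs (i,j) with i<j and classify each by sign(x_j-x_i) * sign(y_j-y_i).
  (1,2):dx=+5,dy=+7->C; (1,3):dx=-6,dy=-9->C; (1,4):dx=-3,dy=-6->C; (1,5):dx=-5,dy=-7->C
  (1,6):dx=-1,dy=-3->C; (1,7):dx=+3,dy=+3->C; (1,8):dx=+2,dy=-2->D; (1,9):dx=-8,dy=-11->C
  (1,10):dx=+4,dy=+4->C; (2,3):dx=-11,dy=-16->C; (2,4):dx=-8,dy=-13->C; (2,5):dx=-10,dy=-14->C
  (2,6):dx=-6,dy=-10->C; (2,7):dx=-2,dy=-4->C; (2,8):dx=-3,dy=-9->C; (2,9):dx=-13,dy=-18->C
  (2,10):dx=-1,dy=-3->C; (3,4):dx=+3,dy=+3->C; (3,5):dx=+1,dy=+2->C; (3,6):dx=+5,dy=+6->C
  (3,7):dx=+9,dy=+12->C; (3,8):dx=+8,dy=+7->C; (3,9):dx=-2,dy=-2->C; (3,10):dx=+10,dy=+13->C
  (4,5):dx=-2,dy=-1->C; (4,6):dx=+2,dy=+3->C; (4,7):dx=+6,dy=+9->C; (4,8):dx=+5,dy=+4->C
  (4,9):dx=-5,dy=-5->C; (4,10):dx=+7,dy=+10->C; (5,6):dx=+4,dy=+4->C; (5,7):dx=+8,dy=+10->C
  (5,8):dx=+7,dy=+5->C; (5,9):dx=-3,dy=-4->C; (5,10):dx=+9,dy=+11->C; (6,7):dx=+4,dy=+6->C
  (6,8):dx=+3,dy=+1->C; (6,9):dx=-7,dy=-8->C; (6,10):dx=+5,dy=+7->C; (7,8):dx=-1,dy=-5->C
  (7,9):dx=-11,dy=-14->C; (7,10):dx=+1,dy=+1->C; (8,9):dx=-10,dy=-9->C; (8,10):dx=+2,dy=+6->C
  (9,10):dx=+12,dy=+15->C
Step 2: C = 44, D = 1, total pairs = 45.
Step 3: tau = (C - D)/(n(n-1)/2) = (44 - 1)/45 = 0.955556.
Step 4: Exact two-sided p-value (enumerate n! = 3628800 permutations of y under H0): p = 0.000006.
Step 5: alpha = 0.05. reject H0.

tau_b = 0.9556 (C=44, D=1), p = 0.000006, reject H0.


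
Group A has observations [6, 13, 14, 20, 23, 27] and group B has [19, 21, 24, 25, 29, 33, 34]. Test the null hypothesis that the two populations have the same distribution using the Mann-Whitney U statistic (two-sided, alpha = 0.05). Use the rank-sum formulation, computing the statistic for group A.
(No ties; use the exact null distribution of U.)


Step 1: Combine and sort all 13 observations; assign midranks.
sorted (value, group): (6,X), (13,X), (14,X), (19,Y), (20,X), (21,Y), (23,X), (24,Y), (25,Y), (27,X), (29,Y), (33,Y), (34,Y)
ranks: 6->1, 13->2, 14->3, 19->4, 20->5, 21->6, 23->7, 24->8, 25->9, 27->10, 29->11, 33->12, 34->13
Step 2: Rank sum for X: R1 = 1 + 2 + 3 + 5 + 7 + 10 = 28.
Step 3: U_X = R1 - n1(n1+1)/2 = 28 - 6*7/2 = 28 - 21 = 7.
       U_Y = n1*n2 - U_X = 42 - 7 = 35.
Step 4: No ties, so the exact null distribution of U (based on enumerating the C(13,6) = 1716 equally likely rank assignments) gives the two-sided p-value.
Step 5: p-value = 0.051282; compare to alpha = 0.05. fail to reject H0.

U_X = 7, p = 0.051282, fail to reject H0 at alpha = 0.05.


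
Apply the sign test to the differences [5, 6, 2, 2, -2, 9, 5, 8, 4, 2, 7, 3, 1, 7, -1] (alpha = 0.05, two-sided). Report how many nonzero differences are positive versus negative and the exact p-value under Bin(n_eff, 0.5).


Step 1: Discard zero differences. Original n = 15; n_eff = number of nonzero differences = 15.
Nonzero differences (with sign): +5, +6, +2, +2, -2, +9, +5, +8, +4, +2, +7, +3, +1, +7, -1
Step 2: Count signs: positive = 13, negative = 2.
Step 3: Under H0: P(positive) = 0.5, so the number of positives S ~ Bin(15, 0.5).
Step 4: Two-sided exact p-value = sum of Bin(15,0.5) probabilities at or below the observed probability = 0.007385.
Step 5: alpha = 0.05. reject H0.

n_eff = 15, pos = 13, neg = 2, p = 0.007385, reject H0.


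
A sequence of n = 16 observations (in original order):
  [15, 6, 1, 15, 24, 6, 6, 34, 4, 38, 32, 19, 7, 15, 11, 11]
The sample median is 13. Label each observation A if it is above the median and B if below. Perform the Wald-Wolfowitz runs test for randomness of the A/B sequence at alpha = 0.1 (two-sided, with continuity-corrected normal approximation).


Step 1: Compute median = 13; label A = above, B = below.
Labels in order: ABBAABBABAAABABB  (n_A = 8, n_B = 8)
Step 2: Count runs R = 10.
Step 3: Under H0 (random ordering), E[R] = 2*n_A*n_B/(n_A+n_B) + 1 = 2*8*8/16 + 1 = 9.0000.
        Var[R] = 2*n_A*n_B*(2*n_A*n_B - n_A - n_B) / ((n_A+n_B)^2 * (n_A+n_B-1)) = 14336/3840 = 3.7333.
        SD[R] = 1.9322.
Step 4: Continuity-corrected z = (R - 0.5 - E[R]) / SD[R] = (10 - 0.5 - 9.0000) / 1.9322 = 0.2588.
Step 5: Two-sided p-value via normal approximation = 2*(1 - Phi(|z|)) = 0.795809.
Step 6: alpha = 0.1. fail to reject H0.

R = 10, z = 0.2588, p = 0.795809, fail to reject H0.


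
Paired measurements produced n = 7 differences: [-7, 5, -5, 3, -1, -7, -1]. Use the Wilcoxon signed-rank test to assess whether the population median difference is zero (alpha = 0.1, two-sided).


Step 1: Drop any zero differences (none here) and take |d_i|.
|d| = [7, 5, 5, 3, 1, 7, 1]
Step 2: Midrank |d_i| (ties get averaged ranks).
ranks: |7|->6.5, |5|->4.5, |5|->4.5, |3|->3, |1|->1.5, |7|->6.5, |1|->1.5
Step 3: Attach original signs; sum ranks with positive sign and with negative sign.
W+ = 4.5 + 3 = 7.5
W- = 6.5 + 4.5 + 1.5 + 6.5 + 1.5 = 20.5
(Check: W+ + W- = 28 should equal n(n+1)/2 = 28.)
Step 4: Test statistic W = min(W+, W-) = 7.5.
Step 5: Ties in |d|, so use the tie-corrected normal approximation.
        E[W] = n(n+1)/4 = 7*8/4 = 14.
        Tie groups: |d|=1 (t=2), |d|=5 (t=2), |d|=7 (t=2); sum(t^3 - t) = 18.
        Var[W] = n(n+1)(2n+1)/24 - sum(t^3-t)/48 = 840/24 - 18/48 = 34.625.
        z = (W - E[W]) / sqrt(Var[W]) = (7.5 - 14) / 5.8843 = -1.1046.
        Two-sided p = 2*Phi(z) = 0.269318.
Step 6: alpha = 0.1. fail to reject H0.

W+ = 7.5, W- = 20.5, W = min = 7.5, p = 0.269318, fail to reject H0.


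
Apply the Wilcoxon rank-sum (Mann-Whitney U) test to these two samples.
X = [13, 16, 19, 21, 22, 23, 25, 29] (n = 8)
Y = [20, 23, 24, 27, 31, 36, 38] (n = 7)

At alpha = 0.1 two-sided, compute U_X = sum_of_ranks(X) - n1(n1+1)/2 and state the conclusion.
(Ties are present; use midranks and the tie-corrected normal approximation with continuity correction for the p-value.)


Step 1: Combine and sort all 15 observations; assign midranks.
sorted (value, group): (13,X), (16,X), (19,X), (20,Y), (21,X), (22,X), (23,X), (23,Y), (24,Y), (25,X), (27,Y), (29,X), (31,Y), (36,Y), (38,Y)
ranks: 13->1, 16->2, 19->3, 20->4, 21->5, 22->6, 23->7.5, 23->7.5, 24->9, 25->10, 27->11, 29->12, 31->13, 36->14, 38->15
Step 2: Rank sum for X: R1 = 1 + 2 + 3 + 5 + 6 + 7.5 + 10 + 12 = 46.5.
Step 3: U_X = R1 - n1(n1+1)/2 = 46.5 - 8*9/2 = 46.5 - 36 = 10.5.
       U_Y = n1*n2 - U_X = 56 - 10.5 = 45.5.
Step 4: Ties are present, so use the tie-corrected normal approximation (with continuity correction) for the p-value.
Step 5: p-value = 0.048939; compare to alpha = 0.1. reject H0.

U_X = 10.5, p = 0.048939, reject H0 at alpha = 0.1.


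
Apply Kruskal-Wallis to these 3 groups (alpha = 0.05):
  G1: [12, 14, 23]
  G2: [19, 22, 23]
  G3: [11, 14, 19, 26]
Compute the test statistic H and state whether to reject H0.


Step 1: Combine all N = 10 observations and assign midranks.
sorted (value, group, rank): (11,G3,1), (12,G1,2), (14,G1,3.5), (14,G3,3.5), (19,G2,5.5), (19,G3,5.5), (22,G2,7), (23,G1,8.5), (23,G2,8.5), (26,G3,10)
Step 2: Sum ranks within each group.
R_1 = 14 (n_1 = 3)
R_2 = 21 (n_2 = 3)
R_3 = 20 (n_3 = 4)
Step 3: H = 12/(N(N+1)) * sum(R_i^2/n_i) - 3(N+1)
     = 12/(10*11) * (14^2/3 + 21^2/3 + 20^2/4) - 3*11
     = 0.109091 * 312.333 - 33
     = 1.072727.
Step 4: Ties present; correction factor C = 1 - 18/(10^3 - 10) = 0.981818. Corrected H = 1.072727 / 0.981818 = 1.092593.
Step 5: Under H0, H ~ chi^2(2); p-value = 0.579091.
Step 6: alpha = 0.05. fail to reject H0.

H = 1.0926, df = 2, p = 0.579091, fail to reject H0.


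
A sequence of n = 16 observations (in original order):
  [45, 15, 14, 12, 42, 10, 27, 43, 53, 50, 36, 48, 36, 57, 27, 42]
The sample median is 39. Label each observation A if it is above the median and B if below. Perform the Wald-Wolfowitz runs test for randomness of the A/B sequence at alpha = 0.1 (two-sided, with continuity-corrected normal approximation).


Step 1: Compute median = 39; label A = above, B = below.
Labels in order: ABBBABBAAABABABA  (n_A = 8, n_B = 8)
Step 2: Count runs R = 11.
Step 3: Under H0 (random ordering), E[R] = 2*n_A*n_B/(n_A+n_B) + 1 = 2*8*8/16 + 1 = 9.0000.
        Var[R] = 2*n_A*n_B*(2*n_A*n_B - n_A - n_B) / ((n_A+n_B)^2 * (n_A+n_B-1)) = 14336/3840 = 3.7333.
        SD[R] = 1.9322.
Step 4: Continuity-corrected z = (R - 0.5 - E[R]) / SD[R] = (11 - 0.5 - 9.0000) / 1.9322 = 0.7763.
Step 5: Two-sided p-value via normal approximation = 2*(1 - Phi(|z|)) = 0.437558.
Step 6: alpha = 0.1. fail to reject H0.

R = 11, z = 0.7763, p = 0.437558, fail to reject H0.


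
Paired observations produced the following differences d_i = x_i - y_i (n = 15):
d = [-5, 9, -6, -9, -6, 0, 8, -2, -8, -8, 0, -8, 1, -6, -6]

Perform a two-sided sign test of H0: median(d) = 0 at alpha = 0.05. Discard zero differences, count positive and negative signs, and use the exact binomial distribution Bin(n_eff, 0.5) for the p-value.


Step 1: Discard zero differences. Original n = 15; n_eff = number of nonzero differences = 13.
Nonzero differences (with sign): -5, +9, -6, -9, -6, +8, -2, -8, -8, -8, +1, -6, -6
Step 2: Count signs: positive = 3, negative = 10.
Step 3: Under H0: P(positive) = 0.5, so the number of positives S ~ Bin(13, 0.5).
Step 4: Two-sided exact p-value = sum of Bin(13,0.5) probabilities at or below the observed probability = 0.092285.
Step 5: alpha = 0.05. fail to reject H0.

n_eff = 13, pos = 3, neg = 10, p = 0.092285, fail to reject H0.


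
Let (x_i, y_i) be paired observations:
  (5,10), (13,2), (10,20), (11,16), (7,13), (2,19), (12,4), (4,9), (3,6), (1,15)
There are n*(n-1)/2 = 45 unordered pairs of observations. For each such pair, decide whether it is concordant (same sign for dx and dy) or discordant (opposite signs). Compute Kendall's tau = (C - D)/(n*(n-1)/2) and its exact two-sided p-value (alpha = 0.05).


Step 1: Enumerate the 45 unordered pairs (i,j) with i<j and classify each by sign(x_j-x_i) * sign(y_j-y_i).
  (1,2):dx=+8,dy=-8->D; (1,3):dx=+5,dy=+10->C; (1,4):dx=+6,dy=+6->C; (1,5):dx=+2,dy=+3->C
  (1,6):dx=-3,dy=+9->D; (1,7):dx=+7,dy=-6->D; (1,8):dx=-1,dy=-1->C; (1,9):dx=-2,dy=-4->C
  (1,10):dx=-4,dy=+5->D; (2,3):dx=-3,dy=+18->D; (2,4):dx=-2,dy=+14->D; (2,5):dx=-6,dy=+11->D
  (2,6):dx=-11,dy=+17->D; (2,7):dx=-1,dy=+2->D; (2,8):dx=-9,dy=+7->D; (2,9):dx=-10,dy=+4->D
  (2,10):dx=-12,dy=+13->D; (3,4):dx=+1,dy=-4->D; (3,5):dx=-3,dy=-7->C; (3,6):dx=-8,dy=-1->C
  (3,7):dx=+2,dy=-16->D; (3,8):dx=-6,dy=-11->C; (3,9):dx=-7,dy=-14->C; (3,10):dx=-9,dy=-5->C
  (4,5):dx=-4,dy=-3->C; (4,6):dx=-9,dy=+3->D; (4,7):dx=+1,dy=-12->D; (4,8):dx=-7,dy=-7->C
  (4,9):dx=-8,dy=-10->C; (4,10):dx=-10,dy=-1->C; (5,6):dx=-5,dy=+6->D; (5,7):dx=+5,dy=-9->D
  (5,8):dx=-3,dy=-4->C; (5,9):dx=-4,dy=-7->C; (5,10):dx=-6,dy=+2->D; (6,7):dx=+10,dy=-15->D
  (6,8):dx=+2,dy=-10->D; (6,9):dx=+1,dy=-13->D; (6,10):dx=-1,dy=-4->C; (7,8):dx=-8,dy=+5->D
  (7,9):dx=-9,dy=+2->D; (7,10):dx=-11,dy=+11->D; (8,9):dx=-1,dy=-3->C; (8,10):dx=-3,dy=+6->D
  (9,10):dx=-2,dy=+9->D
Step 2: C = 18, D = 27, total pairs = 45.
Step 3: tau = (C - D)/(n(n-1)/2) = (18 - 27)/45 = -0.200000.
Step 4: Exact two-sided p-value (enumerate n! = 3628800 permutations of y under H0): p = 0.484313.
Step 5: alpha = 0.05. fail to reject H0.

tau_b = -0.2000 (C=18, D=27), p = 0.484313, fail to reject H0.


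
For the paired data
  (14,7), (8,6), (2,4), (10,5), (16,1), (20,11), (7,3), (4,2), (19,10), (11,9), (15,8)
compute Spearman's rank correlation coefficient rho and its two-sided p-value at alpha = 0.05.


Step 1: Rank x and y separately (midranks; no ties here).
rank(x): 14->7, 8->4, 2->1, 10->5, 16->9, 20->11, 7->3, 4->2, 19->10, 11->6, 15->8
rank(y): 7->7, 6->6, 4->4, 5->5, 1->1, 11->11, 3->3, 2->2, 10->10, 9->9, 8->8
Step 2: d_i = R_x(i) - R_y(i); compute d_i^2.
  (7-7)^2=0, (4-6)^2=4, (1-4)^2=9, (5-5)^2=0, (9-1)^2=64, (11-11)^2=0, (3-3)^2=0, (2-2)^2=0, (10-10)^2=0, (6-9)^2=9, (8-8)^2=0
sum(d^2) = 86.
Step 3: rho = 1 - 6*86 / (11*(11^2 - 1)) = 1 - 516/1320 = 0.609091.
Step 4: Under H0, t = rho * sqrt((n-2)/(1-rho^2)) = 2.3040 ~ t(9).
Step 5: Two-sided p-value from the t-distribution with 9 df = 0.046696.
Step 6: alpha = 0.05. reject H0.

rho = 0.6091, p = 0.046696, reject H0 at alpha = 0.05.


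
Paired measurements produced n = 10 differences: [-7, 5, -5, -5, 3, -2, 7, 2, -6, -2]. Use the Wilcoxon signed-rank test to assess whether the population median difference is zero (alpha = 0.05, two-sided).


Step 1: Drop any zero differences (none here) and take |d_i|.
|d| = [7, 5, 5, 5, 3, 2, 7, 2, 6, 2]
Step 2: Midrank |d_i| (ties get averaged ranks).
ranks: |7|->9.5, |5|->6, |5|->6, |5|->6, |3|->4, |2|->2, |7|->9.5, |2|->2, |6|->8, |2|->2
Step 3: Attach original signs; sum ranks with positive sign and with negative sign.
W+ = 6 + 4 + 9.5 + 2 = 21.5
W- = 9.5 + 6 + 6 + 2 + 8 + 2 = 33.5
(Check: W+ + W- = 55 should equal n(n+1)/2 = 55.)
Step 4: Test statistic W = min(W+, W-) = 21.5.
Step 5: Ties in |d|, so use the tie-corrected normal approximation.
        E[W] = n(n+1)/4 = 10*11/4 = 27.5.
        Tie groups: |d|=2 (t=3), |d|=5 (t=3), |d|=7 (t=2); sum(t^3 - t) = 54.
        Var[W] = n(n+1)(2n+1)/24 - sum(t^3-t)/48 = 2310/24 - 54/48 = 95.125.
        z = (W - E[W]) / sqrt(Var[W]) = (21.5 - 27.5) / 9.7532 = -0.6152.
        Two-sided p = 2*Phi(z) = 0.538434.
Step 6: alpha = 0.05. fail to reject H0.

W+ = 21.5, W- = 33.5, W = min = 21.5, p = 0.538434, fail to reject H0.


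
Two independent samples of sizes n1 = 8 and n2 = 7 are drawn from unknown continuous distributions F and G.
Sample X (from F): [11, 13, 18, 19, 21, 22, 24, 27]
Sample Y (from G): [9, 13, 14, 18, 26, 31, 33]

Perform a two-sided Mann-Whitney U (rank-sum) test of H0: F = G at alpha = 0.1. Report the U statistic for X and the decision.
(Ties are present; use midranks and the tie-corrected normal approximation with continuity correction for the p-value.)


Step 1: Combine and sort all 15 observations; assign midranks.
sorted (value, group): (9,Y), (11,X), (13,X), (13,Y), (14,Y), (18,X), (18,Y), (19,X), (21,X), (22,X), (24,X), (26,Y), (27,X), (31,Y), (33,Y)
ranks: 9->1, 11->2, 13->3.5, 13->3.5, 14->5, 18->6.5, 18->6.5, 19->8, 21->9, 22->10, 24->11, 26->12, 27->13, 31->14, 33->15
Step 2: Rank sum for X: R1 = 2 + 3.5 + 6.5 + 8 + 9 + 10 + 11 + 13 = 63.
Step 3: U_X = R1 - n1(n1+1)/2 = 63 - 8*9/2 = 63 - 36 = 27.
       U_Y = n1*n2 - U_X = 56 - 27 = 29.
Step 4: Ties are present, so use the tie-corrected normal approximation (with continuity correction) for the p-value.
Step 5: p-value = 0.953775; compare to alpha = 0.1. fail to reject H0.

U_X = 27, p = 0.953775, fail to reject H0 at alpha = 0.1.


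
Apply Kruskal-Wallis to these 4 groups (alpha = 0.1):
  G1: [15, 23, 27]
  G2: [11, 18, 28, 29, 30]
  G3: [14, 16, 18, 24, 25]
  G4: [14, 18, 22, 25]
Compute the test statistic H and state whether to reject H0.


Step 1: Combine all N = 17 observations and assign midranks.
sorted (value, group, rank): (11,G2,1), (14,G3,2.5), (14,G4,2.5), (15,G1,4), (16,G3,5), (18,G2,7), (18,G3,7), (18,G4,7), (22,G4,9), (23,G1,10), (24,G3,11), (25,G3,12.5), (25,G4,12.5), (27,G1,14), (28,G2,15), (29,G2,16), (30,G2,17)
Step 2: Sum ranks within each group.
R_1 = 28 (n_1 = 3)
R_2 = 56 (n_2 = 5)
R_3 = 38 (n_3 = 5)
R_4 = 31 (n_4 = 4)
Step 3: H = 12/(N(N+1)) * sum(R_i^2/n_i) - 3(N+1)
     = 12/(17*18) * (28^2/3 + 56^2/5 + 38^2/5 + 31^2/4) - 3*18
     = 0.039216 * 1417.58 - 54
     = 1.591503.
Step 4: Ties present; correction factor C = 1 - 36/(17^3 - 17) = 0.992647. Corrected H = 1.591503 / 0.992647 = 1.603292.
Step 5: Under H0, H ~ chi^2(3); p-value = 0.658644.
Step 6: alpha = 0.1. fail to reject H0.

H = 1.6033, df = 3, p = 0.658644, fail to reject H0.


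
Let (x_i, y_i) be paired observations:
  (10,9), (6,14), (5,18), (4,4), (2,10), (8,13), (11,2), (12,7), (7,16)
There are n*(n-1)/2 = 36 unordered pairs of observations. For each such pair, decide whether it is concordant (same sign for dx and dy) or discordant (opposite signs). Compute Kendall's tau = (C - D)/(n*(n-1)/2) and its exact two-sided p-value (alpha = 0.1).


Step 1: Enumerate the 36 unordered pairs (i,j) with i<j and classify each by sign(x_j-x_i) * sign(y_j-y_i).
  (1,2):dx=-4,dy=+5->D; (1,3):dx=-5,dy=+9->D; (1,4):dx=-6,dy=-5->C; (1,5):dx=-8,dy=+1->D
  (1,6):dx=-2,dy=+4->D; (1,7):dx=+1,dy=-7->D; (1,8):dx=+2,dy=-2->D; (1,9):dx=-3,dy=+7->D
  (2,3):dx=-1,dy=+4->D; (2,4):dx=-2,dy=-10->C; (2,5):dx=-4,dy=-4->C; (2,6):dx=+2,dy=-1->D
  (2,7):dx=+5,dy=-12->D; (2,8):dx=+6,dy=-7->D; (2,9):dx=+1,dy=+2->C; (3,4):dx=-1,dy=-14->C
  (3,5):dx=-3,dy=-8->C; (3,6):dx=+3,dy=-5->D; (3,7):dx=+6,dy=-16->D; (3,8):dx=+7,dy=-11->D
  (3,9):dx=+2,dy=-2->D; (4,5):dx=-2,dy=+6->D; (4,6):dx=+4,dy=+9->C; (4,7):dx=+7,dy=-2->D
  (4,8):dx=+8,dy=+3->C; (4,9):dx=+3,dy=+12->C; (5,6):dx=+6,dy=+3->C; (5,7):dx=+9,dy=-8->D
  (5,8):dx=+10,dy=-3->D; (5,9):dx=+5,dy=+6->C; (6,7):dx=+3,dy=-11->D; (6,8):dx=+4,dy=-6->D
  (6,9):dx=-1,dy=+3->D; (7,8):dx=+1,dy=+5->C; (7,9):dx=-4,dy=+14->D; (8,9):dx=-5,dy=+9->D
Step 2: C = 12, D = 24, total pairs = 36.
Step 3: tau = (C - D)/(n(n-1)/2) = (12 - 24)/36 = -0.333333.
Step 4: Exact two-sided p-value (enumerate n! = 362880 permutations of y under H0): p = 0.259518.
Step 5: alpha = 0.1. fail to reject H0.

tau_b = -0.3333 (C=12, D=24), p = 0.259518, fail to reject H0.


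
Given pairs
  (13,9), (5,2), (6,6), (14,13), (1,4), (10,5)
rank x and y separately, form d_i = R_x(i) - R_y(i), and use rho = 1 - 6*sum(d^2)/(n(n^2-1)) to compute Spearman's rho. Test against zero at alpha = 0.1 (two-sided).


Step 1: Rank x and y separately (midranks; no ties here).
rank(x): 13->5, 5->2, 6->3, 14->6, 1->1, 10->4
rank(y): 9->5, 2->1, 6->4, 13->6, 4->2, 5->3
Step 2: d_i = R_x(i) - R_y(i); compute d_i^2.
  (5-5)^2=0, (2-1)^2=1, (3-4)^2=1, (6-6)^2=0, (1-2)^2=1, (4-3)^2=1
sum(d^2) = 4.
Step 3: rho = 1 - 6*4 / (6*(6^2 - 1)) = 1 - 24/210 = 0.885714.
Step 4: Under H0, t = rho * sqrt((n-2)/(1-rho^2)) = 3.8158 ~ t(4).
Step 5: Two-sided p-value from the t-distribution with 4 df = 0.018845.
Step 6: alpha = 0.1. reject H0.

rho = 0.8857, p = 0.018845, reject H0 at alpha = 0.1.


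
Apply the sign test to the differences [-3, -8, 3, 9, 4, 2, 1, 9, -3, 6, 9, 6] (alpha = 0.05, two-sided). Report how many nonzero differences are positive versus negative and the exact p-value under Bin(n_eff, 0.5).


Step 1: Discard zero differences. Original n = 12; n_eff = number of nonzero differences = 12.
Nonzero differences (with sign): -3, -8, +3, +9, +4, +2, +1, +9, -3, +6, +9, +6
Step 2: Count signs: positive = 9, negative = 3.
Step 3: Under H0: P(positive) = 0.5, so the number of positives S ~ Bin(12, 0.5).
Step 4: Two-sided exact p-value = sum of Bin(12,0.5) probabilities at or below the observed probability = 0.145996.
Step 5: alpha = 0.05. fail to reject H0.

n_eff = 12, pos = 9, neg = 3, p = 0.145996, fail to reject H0.


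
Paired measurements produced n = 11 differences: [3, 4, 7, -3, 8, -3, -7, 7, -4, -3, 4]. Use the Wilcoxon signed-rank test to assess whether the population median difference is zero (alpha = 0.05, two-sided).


Step 1: Drop any zero differences (none here) and take |d_i|.
|d| = [3, 4, 7, 3, 8, 3, 7, 7, 4, 3, 4]
Step 2: Midrank |d_i| (ties get averaged ranks).
ranks: |3|->2.5, |4|->6, |7|->9, |3|->2.5, |8|->11, |3|->2.5, |7|->9, |7|->9, |4|->6, |3|->2.5, |4|->6
Step 3: Attach original signs; sum ranks with positive sign and with negative sign.
W+ = 2.5 + 6 + 9 + 11 + 9 + 6 = 43.5
W- = 2.5 + 2.5 + 9 + 6 + 2.5 = 22.5
(Check: W+ + W- = 66 should equal n(n+1)/2 = 66.)
Step 4: Test statistic W = min(W+, W-) = 22.5.
Step 5: Ties in |d|, so use the tie-corrected normal approximation.
        E[W] = n(n+1)/4 = 11*12/4 = 33.
        Tie groups: |d|=3 (t=4), |d|=4 (t=3), |d|=7 (t=3); sum(t^3 - t) = 108.
        Var[W] = n(n+1)(2n+1)/24 - sum(t^3-t)/48 = 3036/24 - 108/48 = 124.25.
        z = (W - E[W]) / sqrt(Var[W]) = (22.5 - 33) / 11.1467 = -0.9420.
        Two-sided p = 2*Phi(z) = 0.346204.
Step 6: alpha = 0.05. fail to reject H0.

W+ = 43.5, W- = 22.5, W = min = 22.5, p = 0.346204, fail to reject H0.


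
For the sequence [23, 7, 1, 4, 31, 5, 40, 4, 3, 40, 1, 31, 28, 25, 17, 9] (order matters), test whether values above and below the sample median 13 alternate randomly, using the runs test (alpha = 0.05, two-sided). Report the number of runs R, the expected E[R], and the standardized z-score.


Step 1: Compute median = 13; label A = above, B = below.
Labels in order: ABBBABABBABAAAAB  (n_A = 8, n_B = 8)
Step 2: Count runs R = 10.
Step 3: Under H0 (random ordering), E[R] = 2*n_A*n_B/(n_A+n_B) + 1 = 2*8*8/16 + 1 = 9.0000.
        Var[R] = 2*n_A*n_B*(2*n_A*n_B - n_A - n_B) / ((n_A+n_B)^2 * (n_A+n_B-1)) = 14336/3840 = 3.7333.
        SD[R] = 1.9322.
Step 4: Continuity-corrected z = (R - 0.5 - E[R]) / SD[R] = (10 - 0.5 - 9.0000) / 1.9322 = 0.2588.
Step 5: Two-sided p-value via normal approximation = 2*(1 - Phi(|z|)) = 0.795809.
Step 6: alpha = 0.05. fail to reject H0.

R = 10, z = 0.2588, p = 0.795809, fail to reject H0.


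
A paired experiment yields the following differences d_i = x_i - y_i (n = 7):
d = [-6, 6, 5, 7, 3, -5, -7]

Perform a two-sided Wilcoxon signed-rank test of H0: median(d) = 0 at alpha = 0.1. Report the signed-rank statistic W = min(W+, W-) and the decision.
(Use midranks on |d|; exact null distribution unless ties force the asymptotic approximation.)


Step 1: Drop any zero differences (none here) and take |d_i|.
|d| = [6, 6, 5, 7, 3, 5, 7]
Step 2: Midrank |d_i| (ties get averaged ranks).
ranks: |6|->4.5, |6|->4.5, |5|->2.5, |7|->6.5, |3|->1, |5|->2.5, |7|->6.5
Step 3: Attach original signs; sum ranks with positive sign and with negative sign.
W+ = 4.5 + 2.5 + 6.5 + 1 = 14.5
W- = 4.5 + 2.5 + 6.5 = 13.5
(Check: W+ + W- = 28 should equal n(n+1)/2 = 28.)
Step 4: Test statistic W = min(W+, W-) = 13.5.
Step 5: Ties in |d|, so use the tie-corrected normal approximation.
        E[W] = n(n+1)/4 = 7*8/4 = 14.
        Tie groups: |d|=5 (t=2), |d|=6 (t=2), |d|=7 (t=2); sum(t^3 - t) = 18.
        Var[W] = n(n+1)(2n+1)/24 - sum(t^3-t)/48 = 840/24 - 18/48 = 34.625.
        z = (W - E[W]) / sqrt(Var[W]) = (13.5 - 14) / 5.8843 = -0.0850.
        Two-sided p = 2*Phi(z) = 0.932284.
Step 6: alpha = 0.1. fail to reject H0.

W+ = 14.5, W- = 13.5, W = min = 13.5, p = 0.932284, fail to reject H0.


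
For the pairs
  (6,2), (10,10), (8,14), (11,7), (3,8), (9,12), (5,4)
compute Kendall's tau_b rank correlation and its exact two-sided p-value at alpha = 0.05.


Step 1: Enumerate the 21 unordered pairs (i,j) with i<j and classify each by sign(x_j-x_i) * sign(y_j-y_i).
  (1,2):dx=+4,dy=+8->C; (1,3):dx=+2,dy=+12->C; (1,4):dx=+5,dy=+5->C; (1,5):dx=-3,dy=+6->D
  (1,6):dx=+3,dy=+10->C; (1,7):dx=-1,dy=+2->D; (2,3):dx=-2,dy=+4->D; (2,4):dx=+1,dy=-3->D
  (2,5):dx=-7,dy=-2->C; (2,6):dx=-1,dy=+2->D; (2,7):dx=-5,dy=-6->C; (3,4):dx=+3,dy=-7->D
  (3,5):dx=-5,dy=-6->C; (3,6):dx=+1,dy=-2->D; (3,7):dx=-3,dy=-10->C; (4,5):dx=-8,dy=+1->D
  (4,6):dx=-2,dy=+5->D; (4,7):dx=-6,dy=-3->C; (5,6):dx=+6,dy=+4->C; (5,7):dx=+2,dy=-4->D
  (6,7):dx=-4,dy=-8->C
Step 2: C = 11, D = 10, total pairs = 21.
Step 3: tau = (C - D)/(n(n-1)/2) = (11 - 10)/21 = 0.047619.
Step 4: Exact two-sided p-value (enumerate n! = 5040 permutations of y under H0): p = 1.000000.
Step 5: alpha = 0.05. fail to reject H0.

tau_b = 0.0476 (C=11, D=10), p = 1.000000, fail to reject H0.


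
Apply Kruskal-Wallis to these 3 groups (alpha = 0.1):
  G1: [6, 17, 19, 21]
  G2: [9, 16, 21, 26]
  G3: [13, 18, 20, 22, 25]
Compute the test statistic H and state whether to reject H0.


Step 1: Combine all N = 13 observations and assign midranks.
sorted (value, group, rank): (6,G1,1), (9,G2,2), (13,G3,3), (16,G2,4), (17,G1,5), (18,G3,6), (19,G1,7), (20,G3,8), (21,G1,9.5), (21,G2,9.5), (22,G3,11), (25,G3,12), (26,G2,13)
Step 2: Sum ranks within each group.
R_1 = 22.5 (n_1 = 4)
R_2 = 28.5 (n_2 = 4)
R_3 = 40 (n_3 = 5)
Step 3: H = 12/(N(N+1)) * sum(R_i^2/n_i) - 3(N+1)
     = 12/(13*14) * (22.5^2/4 + 28.5^2/4 + 40^2/5) - 3*14
     = 0.065934 * 649.625 - 42
     = 0.832418.
Step 4: Ties present; correction factor C = 1 - 6/(13^3 - 13) = 0.997253. Corrected H = 0.832418 / 0.997253 = 0.834711.
Step 5: Under H0, H ~ chi^2(2); p-value = 0.658787.
Step 6: alpha = 0.1. fail to reject H0.

H = 0.8347, df = 2, p = 0.658787, fail to reject H0.


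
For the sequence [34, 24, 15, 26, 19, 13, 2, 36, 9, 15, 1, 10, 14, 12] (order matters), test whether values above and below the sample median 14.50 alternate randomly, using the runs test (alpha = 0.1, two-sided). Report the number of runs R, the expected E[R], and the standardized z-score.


Step 1: Compute median = 14.50; label A = above, B = below.
Labels in order: AAAAABBABABBBB  (n_A = 7, n_B = 7)
Step 2: Count runs R = 6.
Step 3: Under H0 (random ordering), E[R] = 2*n_A*n_B/(n_A+n_B) + 1 = 2*7*7/14 + 1 = 8.0000.
        Var[R] = 2*n_A*n_B*(2*n_A*n_B - n_A - n_B) / ((n_A+n_B)^2 * (n_A+n_B-1)) = 8232/2548 = 3.2308.
        SD[R] = 1.7974.
Step 4: Continuity-corrected z = (R + 0.5 - E[R]) / SD[R] = (6 + 0.5 - 8.0000) / 1.7974 = -0.8345.
Step 5: Two-sided p-value via normal approximation = 2*(1 - Phi(|z|)) = 0.403986.
Step 6: alpha = 0.1. fail to reject H0.

R = 6, z = -0.8345, p = 0.403986, fail to reject H0.


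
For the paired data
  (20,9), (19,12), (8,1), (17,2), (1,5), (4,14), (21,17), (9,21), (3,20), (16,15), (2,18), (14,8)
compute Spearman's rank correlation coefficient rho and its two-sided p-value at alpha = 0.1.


Step 1: Rank x and y separately (midranks; no ties here).
rank(x): 20->11, 19->10, 8->5, 17->9, 1->1, 4->4, 21->12, 9->6, 3->3, 16->8, 2->2, 14->7
rank(y): 9->5, 12->6, 1->1, 2->2, 5->3, 14->7, 17->9, 21->12, 20->11, 15->8, 18->10, 8->4
Step 2: d_i = R_x(i) - R_y(i); compute d_i^2.
  (11-5)^2=36, (10-6)^2=16, (5-1)^2=16, (9-2)^2=49, (1-3)^2=4, (4-7)^2=9, (12-9)^2=9, (6-12)^2=36, (3-11)^2=64, (8-8)^2=0, (2-10)^2=64, (7-4)^2=9
sum(d^2) = 312.
Step 3: rho = 1 - 6*312 / (12*(12^2 - 1)) = 1 - 1872/1716 = -0.090909.
Step 4: Under H0, t = rho * sqrt((n-2)/(1-rho^2)) = -0.2887 ~ t(10).
Step 5: Two-sided p-value from the t-distribution with 10 df = 0.778725.
Step 6: alpha = 0.1. fail to reject H0.

rho = -0.0909, p = 0.778725, fail to reject H0 at alpha = 0.1.


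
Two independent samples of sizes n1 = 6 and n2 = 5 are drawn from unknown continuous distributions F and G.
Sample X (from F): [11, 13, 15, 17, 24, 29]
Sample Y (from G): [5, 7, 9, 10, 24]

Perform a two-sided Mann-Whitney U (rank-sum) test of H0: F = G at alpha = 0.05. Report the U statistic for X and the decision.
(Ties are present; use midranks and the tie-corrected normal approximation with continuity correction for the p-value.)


Step 1: Combine and sort all 11 observations; assign midranks.
sorted (value, group): (5,Y), (7,Y), (9,Y), (10,Y), (11,X), (13,X), (15,X), (17,X), (24,X), (24,Y), (29,X)
ranks: 5->1, 7->2, 9->3, 10->4, 11->5, 13->6, 15->7, 17->8, 24->9.5, 24->9.5, 29->11
Step 2: Rank sum for X: R1 = 5 + 6 + 7 + 8 + 9.5 + 11 = 46.5.
Step 3: U_X = R1 - n1(n1+1)/2 = 46.5 - 6*7/2 = 46.5 - 21 = 25.5.
       U_Y = n1*n2 - U_X = 30 - 25.5 = 4.5.
Step 4: Ties are present, so use the tie-corrected normal approximation (with continuity correction) for the p-value.
Step 5: p-value = 0.067264; compare to alpha = 0.05. fail to reject H0.

U_X = 25.5, p = 0.067264, fail to reject H0 at alpha = 0.05.


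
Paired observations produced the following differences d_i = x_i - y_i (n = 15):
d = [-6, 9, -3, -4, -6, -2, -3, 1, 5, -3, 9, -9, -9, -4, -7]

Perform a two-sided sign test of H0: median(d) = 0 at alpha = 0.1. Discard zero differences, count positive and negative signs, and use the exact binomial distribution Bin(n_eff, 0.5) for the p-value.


Step 1: Discard zero differences. Original n = 15; n_eff = number of nonzero differences = 15.
Nonzero differences (with sign): -6, +9, -3, -4, -6, -2, -3, +1, +5, -3, +9, -9, -9, -4, -7
Step 2: Count signs: positive = 4, negative = 11.
Step 3: Under H0: P(positive) = 0.5, so the number of positives S ~ Bin(15, 0.5).
Step 4: Two-sided exact p-value = sum of Bin(15,0.5) probabilities at or below the observed probability = 0.118469.
Step 5: alpha = 0.1. fail to reject H0.

n_eff = 15, pos = 4, neg = 11, p = 0.118469, fail to reject H0.


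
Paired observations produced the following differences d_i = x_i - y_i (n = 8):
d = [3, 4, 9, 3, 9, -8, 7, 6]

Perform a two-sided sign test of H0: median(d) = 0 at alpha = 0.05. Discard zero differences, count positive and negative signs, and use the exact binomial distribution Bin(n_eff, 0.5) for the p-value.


Step 1: Discard zero differences. Original n = 8; n_eff = number of nonzero differences = 8.
Nonzero differences (with sign): +3, +4, +9, +3, +9, -8, +7, +6
Step 2: Count signs: positive = 7, negative = 1.
Step 3: Under H0: P(positive) = 0.5, so the number of positives S ~ Bin(8, 0.5).
Step 4: Two-sided exact p-value = sum of Bin(8,0.5) probabilities at or below the observed probability = 0.070312.
Step 5: alpha = 0.05. fail to reject H0.

n_eff = 8, pos = 7, neg = 1, p = 0.070312, fail to reject H0.


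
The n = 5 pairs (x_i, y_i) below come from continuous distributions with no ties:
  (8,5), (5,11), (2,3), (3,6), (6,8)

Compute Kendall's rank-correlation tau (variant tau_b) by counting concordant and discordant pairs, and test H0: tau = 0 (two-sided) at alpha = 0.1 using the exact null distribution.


Step 1: Enumerate the 10 unordered pairs (i,j) with i<j and classify each by sign(x_j-x_i) * sign(y_j-y_i).
  (1,2):dx=-3,dy=+6->D; (1,3):dx=-6,dy=-2->C; (1,4):dx=-5,dy=+1->D; (1,5):dx=-2,dy=+3->D
  (2,3):dx=-3,dy=-8->C; (2,4):dx=-2,dy=-5->C; (2,5):dx=+1,dy=-3->D; (3,4):dx=+1,dy=+3->C
  (3,5):dx=+4,dy=+5->C; (4,5):dx=+3,dy=+2->C
Step 2: C = 6, D = 4, total pairs = 10.
Step 3: tau = (C - D)/(n(n-1)/2) = (6 - 4)/10 = 0.200000.
Step 4: Exact two-sided p-value (enumerate n! = 120 permutations of y under H0): p = 0.816667.
Step 5: alpha = 0.1. fail to reject H0.

tau_b = 0.2000 (C=6, D=4), p = 0.816667, fail to reject H0.


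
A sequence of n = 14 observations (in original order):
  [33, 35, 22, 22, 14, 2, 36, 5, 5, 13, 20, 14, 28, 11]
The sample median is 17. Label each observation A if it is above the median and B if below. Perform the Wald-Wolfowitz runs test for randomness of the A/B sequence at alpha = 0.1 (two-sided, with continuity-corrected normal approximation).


Step 1: Compute median = 17; label A = above, B = below.
Labels in order: AAAABBABBBABAB  (n_A = 7, n_B = 7)
Step 2: Count runs R = 8.
Step 3: Under H0 (random ordering), E[R] = 2*n_A*n_B/(n_A+n_B) + 1 = 2*7*7/14 + 1 = 8.0000.
        Var[R] = 2*n_A*n_B*(2*n_A*n_B - n_A - n_B) / ((n_A+n_B)^2 * (n_A+n_B-1)) = 8232/2548 = 3.2308.
        SD[R] = 1.7974.
Step 4: R = E[R], so z = 0 with no continuity correction.
Step 5: Two-sided p-value via normal approximation = 2*(1 - Phi(|z|)) = 1.000000.
Step 6: alpha = 0.1. fail to reject H0.

R = 8, z = 0.0000, p = 1.000000, fail to reject H0.


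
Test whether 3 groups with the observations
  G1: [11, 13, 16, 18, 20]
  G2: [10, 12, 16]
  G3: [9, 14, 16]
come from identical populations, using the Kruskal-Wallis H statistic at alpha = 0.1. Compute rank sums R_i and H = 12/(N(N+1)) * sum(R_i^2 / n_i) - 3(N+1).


Step 1: Combine all N = 11 observations and assign midranks.
sorted (value, group, rank): (9,G3,1), (10,G2,2), (11,G1,3), (12,G2,4), (13,G1,5), (14,G3,6), (16,G1,8), (16,G2,8), (16,G3,8), (18,G1,10), (20,G1,11)
Step 2: Sum ranks within each group.
R_1 = 37 (n_1 = 5)
R_2 = 14 (n_2 = 3)
R_3 = 15 (n_3 = 3)
Step 3: H = 12/(N(N+1)) * sum(R_i^2/n_i) - 3(N+1)
     = 12/(11*12) * (37^2/5 + 14^2/3 + 15^2/3) - 3*12
     = 0.090909 * 414.133 - 36
     = 1.648485.
Step 4: Ties present; correction factor C = 1 - 24/(11^3 - 11) = 0.981818. Corrected H = 1.648485 / 0.981818 = 1.679012.
Step 5: Under H0, H ~ chi^2(2); p-value = 0.431924.
Step 6: alpha = 0.1. fail to reject H0.

H = 1.6790, df = 2, p = 0.431924, fail to reject H0.


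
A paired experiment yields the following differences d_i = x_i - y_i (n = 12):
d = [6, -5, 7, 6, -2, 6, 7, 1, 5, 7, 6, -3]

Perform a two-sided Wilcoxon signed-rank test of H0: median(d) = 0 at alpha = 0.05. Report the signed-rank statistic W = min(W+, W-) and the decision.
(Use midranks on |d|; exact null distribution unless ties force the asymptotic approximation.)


Step 1: Drop any zero differences (none here) and take |d_i|.
|d| = [6, 5, 7, 6, 2, 6, 7, 1, 5, 7, 6, 3]
Step 2: Midrank |d_i| (ties get averaged ranks).
ranks: |6|->7.5, |5|->4.5, |7|->11, |6|->7.5, |2|->2, |6|->7.5, |7|->11, |1|->1, |5|->4.5, |7|->11, |6|->7.5, |3|->3
Step 3: Attach original signs; sum ranks with positive sign and with negative sign.
W+ = 7.5 + 11 + 7.5 + 7.5 + 11 + 1 + 4.5 + 11 + 7.5 = 68.5
W- = 4.5 + 2 + 3 = 9.5
(Check: W+ + W- = 78 should equal n(n+1)/2 = 78.)
Step 4: Test statistic W = min(W+, W-) = 9.5.
Step 5: Ties in |d|, so use the tie-corrected normal approximation.
        E[W] = n(n+1)/4 = 12*13/4 = 39.
        Tie groups: |d|=5 (t=2), |d|=6 (t=4), |d|=7 (t=3); sum(t^3 - t) = 90.
        Var[W] = n(n+1)(2n+1)/24 - sum(t^3-t)/48 = 3900/24 - 90/48 = 160.625.
        z = (W - E[W]) / sqrt(Var[W]) = (9.5 - 39) / 12.6738 = -2.3276.
        Two-sided p = 2*Phi(z) = 0.019931.
Step 6: alpha = 0.05. reject H0.

W+ = 68.5, W- = 9.5, W = min = 9.5, p = 0.019931, reject H0.


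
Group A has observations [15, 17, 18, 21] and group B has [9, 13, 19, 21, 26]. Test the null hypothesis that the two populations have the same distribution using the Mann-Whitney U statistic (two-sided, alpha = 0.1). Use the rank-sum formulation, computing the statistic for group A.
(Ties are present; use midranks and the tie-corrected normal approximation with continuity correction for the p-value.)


Step 1: Combine and sort all 9 observations; assign midranks.
sorted (value, group): (9,Y), (13,Y), (15,X), (17,X), (18,X), (19,Y), (21,X), (21,Y), (26,Y)
ranks: 9->1, 13->2, 15->3, 17->4, 18->5, 19->6, 21->7.5, 21->7.5, 26->9
Step 2: Rank sum for X: R1 = 3 + 4 + 5 + 7.5 = 19.5.
Step 3: U_X = R1 - n1(n1+1)/2 = 19.5 - 4*5/2 = 19.5 - 10 = 9.5.
       U_Y = n1*n2 - U_X = 20 - 9.5 = 10.5.
Step 4: Ties are present, so use the tie-corrected normal approximation (with continuity correction) for the p-value.
Step 5: p-value = 1.000000; compare to alpha = 0.1. fail to reject H0.

U_X = 9.5, p = 1.000000, fail to reject H0 at alpha = 0.1.
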